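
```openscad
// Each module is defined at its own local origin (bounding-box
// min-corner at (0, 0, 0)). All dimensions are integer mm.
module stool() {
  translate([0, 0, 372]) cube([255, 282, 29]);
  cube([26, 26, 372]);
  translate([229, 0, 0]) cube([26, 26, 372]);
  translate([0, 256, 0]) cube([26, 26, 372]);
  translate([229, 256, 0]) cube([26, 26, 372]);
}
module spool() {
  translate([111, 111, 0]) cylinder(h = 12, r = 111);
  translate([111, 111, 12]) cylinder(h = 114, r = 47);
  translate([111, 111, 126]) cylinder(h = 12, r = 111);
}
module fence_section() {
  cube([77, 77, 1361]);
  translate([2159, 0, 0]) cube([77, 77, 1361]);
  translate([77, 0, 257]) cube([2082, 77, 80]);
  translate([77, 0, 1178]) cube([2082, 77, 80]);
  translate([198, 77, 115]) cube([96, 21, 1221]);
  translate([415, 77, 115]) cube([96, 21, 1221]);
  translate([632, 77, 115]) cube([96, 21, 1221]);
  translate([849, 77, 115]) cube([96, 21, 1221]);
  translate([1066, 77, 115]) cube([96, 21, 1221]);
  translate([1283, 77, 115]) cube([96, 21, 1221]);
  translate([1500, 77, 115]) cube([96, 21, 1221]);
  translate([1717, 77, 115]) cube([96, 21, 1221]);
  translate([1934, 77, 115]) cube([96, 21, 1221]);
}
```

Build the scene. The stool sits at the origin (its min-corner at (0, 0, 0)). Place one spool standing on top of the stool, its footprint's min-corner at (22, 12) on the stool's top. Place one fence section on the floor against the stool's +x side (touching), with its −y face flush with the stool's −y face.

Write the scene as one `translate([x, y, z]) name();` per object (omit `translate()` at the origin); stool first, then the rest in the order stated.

stool();
translate([22, 12, 401]) spool();
translate([255, 0, 0]) fence_section();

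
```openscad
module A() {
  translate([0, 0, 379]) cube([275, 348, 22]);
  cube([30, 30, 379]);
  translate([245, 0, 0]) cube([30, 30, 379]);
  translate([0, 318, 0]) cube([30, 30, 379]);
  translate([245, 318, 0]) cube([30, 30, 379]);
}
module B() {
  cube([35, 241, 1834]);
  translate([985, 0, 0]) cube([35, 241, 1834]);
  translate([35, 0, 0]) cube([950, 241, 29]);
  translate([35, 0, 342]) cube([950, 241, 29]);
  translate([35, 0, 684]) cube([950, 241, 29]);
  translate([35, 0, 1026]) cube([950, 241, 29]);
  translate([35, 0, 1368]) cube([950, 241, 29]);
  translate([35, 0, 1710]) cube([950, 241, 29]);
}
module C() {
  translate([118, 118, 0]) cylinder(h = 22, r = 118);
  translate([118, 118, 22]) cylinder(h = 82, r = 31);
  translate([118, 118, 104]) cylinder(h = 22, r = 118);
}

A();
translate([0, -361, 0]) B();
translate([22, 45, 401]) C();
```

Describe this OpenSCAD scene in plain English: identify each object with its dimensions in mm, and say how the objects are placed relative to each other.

A is a four-legged stool. The seat is a 275×348×22 mm slab whose top surface is at z = 401 mm; four square legs, each 30×30 mm in cross-section, run from the floor (z = 0) to the underside of the seat, each flush with a corner of the seat.

B is a bookshelf 1020 mm wide overall, 241 mm deep and 1834 mm tall. The two sides are 35 mm thick vertical panels. 6 horizontal shelves of 29 mm thickness span between the inner faces of the sides; the lowest shelf sits on the floor and shelves are stacked with a clear vertical gap of 313 mm between each pair.

C is a spool: two coaxial disc flanges of radius 118 mm and thickness 22 mm, joined by a core cylinder of radius 31 mm and height 82 mm. The lower flange rests on z = 0 and the three cylinders share a vertical axis.

The bookshelf is on the floor beside the stool on its −y side. The spool is on top of the stool.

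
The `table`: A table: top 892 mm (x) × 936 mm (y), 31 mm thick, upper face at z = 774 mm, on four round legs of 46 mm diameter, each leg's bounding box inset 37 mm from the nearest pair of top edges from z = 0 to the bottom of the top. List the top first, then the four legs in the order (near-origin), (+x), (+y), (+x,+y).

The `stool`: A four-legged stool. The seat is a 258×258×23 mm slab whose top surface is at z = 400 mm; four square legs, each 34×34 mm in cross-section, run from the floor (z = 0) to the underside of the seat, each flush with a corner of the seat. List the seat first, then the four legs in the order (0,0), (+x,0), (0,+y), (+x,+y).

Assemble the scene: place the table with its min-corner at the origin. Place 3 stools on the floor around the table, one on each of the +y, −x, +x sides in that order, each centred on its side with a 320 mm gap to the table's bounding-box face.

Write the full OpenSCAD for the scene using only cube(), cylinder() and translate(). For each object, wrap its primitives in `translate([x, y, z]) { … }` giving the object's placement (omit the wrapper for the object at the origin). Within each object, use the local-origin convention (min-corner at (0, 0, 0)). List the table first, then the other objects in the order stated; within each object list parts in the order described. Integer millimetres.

translate([0, 0, 743]) cube([892, 936, 31]);
translate([60, 60, 0]) cylinder(h = 743, r = 23);
translate([832, 60, 0]) cylinder(h = 743, r = 23);
translate([60, 876, 0]) cylinder(h = 743, r = 23);
translate([832, 876, 0]) cylinder(h = 743, r = 23);
translate([317, 1256, 0]) {
  translate([0, 0, 377]) cube([258, 258, 23]);
  cube([34, 34, 377]);
  translate([224, 0, 0]) cube([34, 34, 377]);
  translate([0, 224, 0]) cube([34, 34, 377]);
  translate([224, 224, 0]) cube([34, 34, 377]);
}
translate([-578, 339, 0]) {
  translate([0, 0, 377]) cube([258, 258, 23]);
  cube([34, 34, 377]);
  translate([224, 0, 0]) cube([34, 34, 377]);
  translate([0, 224, 0]) cube([34, 34, 377]);
  translate([224, 224, 0]) cube([34, 34, 377]);
}
translate([1212, 339, 0]) {
  translate([0, 0, 377]) cube([258, 258, 23]);
  cube([34, 34, 377]);
  translate([224, 0, 0]) cube([34, 34, 377]);
  translate([0, 224, 0]) cube([34, 34, 377]);
  translate([224, 224, 0]) cube([34, 34, 377]);
}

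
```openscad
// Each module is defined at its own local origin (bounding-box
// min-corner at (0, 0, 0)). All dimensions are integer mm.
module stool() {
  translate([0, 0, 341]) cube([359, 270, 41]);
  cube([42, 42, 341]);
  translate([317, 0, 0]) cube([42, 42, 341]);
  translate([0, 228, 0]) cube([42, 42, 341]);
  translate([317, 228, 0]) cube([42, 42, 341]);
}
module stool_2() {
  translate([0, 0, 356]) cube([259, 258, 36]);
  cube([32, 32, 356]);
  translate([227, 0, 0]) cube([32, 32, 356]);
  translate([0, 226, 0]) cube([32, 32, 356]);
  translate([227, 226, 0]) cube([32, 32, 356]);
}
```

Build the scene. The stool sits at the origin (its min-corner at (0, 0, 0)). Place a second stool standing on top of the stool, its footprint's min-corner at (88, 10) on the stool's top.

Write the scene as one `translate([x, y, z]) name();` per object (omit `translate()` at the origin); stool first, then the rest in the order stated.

stool();
translate([88, 10, 382]) stool_2();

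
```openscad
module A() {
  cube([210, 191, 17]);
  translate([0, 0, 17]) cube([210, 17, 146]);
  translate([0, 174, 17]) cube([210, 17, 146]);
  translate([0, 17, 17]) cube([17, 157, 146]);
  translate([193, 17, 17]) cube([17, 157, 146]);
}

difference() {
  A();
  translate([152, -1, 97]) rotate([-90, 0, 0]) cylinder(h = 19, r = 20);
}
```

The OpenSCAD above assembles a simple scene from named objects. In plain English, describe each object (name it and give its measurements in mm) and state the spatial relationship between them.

A is an open storage box with external size 210×191×163 mm and wall thickness 17 mm (the base is also 17 mm thick). The base covers the whole footprint; the four walls stand on the base, with the y-facing walls full-width and the x-facing walls fitting between their inner faces.

The open box has a circular hole of radius 20 mm through its front wall, centred at (x = 152, z = 97).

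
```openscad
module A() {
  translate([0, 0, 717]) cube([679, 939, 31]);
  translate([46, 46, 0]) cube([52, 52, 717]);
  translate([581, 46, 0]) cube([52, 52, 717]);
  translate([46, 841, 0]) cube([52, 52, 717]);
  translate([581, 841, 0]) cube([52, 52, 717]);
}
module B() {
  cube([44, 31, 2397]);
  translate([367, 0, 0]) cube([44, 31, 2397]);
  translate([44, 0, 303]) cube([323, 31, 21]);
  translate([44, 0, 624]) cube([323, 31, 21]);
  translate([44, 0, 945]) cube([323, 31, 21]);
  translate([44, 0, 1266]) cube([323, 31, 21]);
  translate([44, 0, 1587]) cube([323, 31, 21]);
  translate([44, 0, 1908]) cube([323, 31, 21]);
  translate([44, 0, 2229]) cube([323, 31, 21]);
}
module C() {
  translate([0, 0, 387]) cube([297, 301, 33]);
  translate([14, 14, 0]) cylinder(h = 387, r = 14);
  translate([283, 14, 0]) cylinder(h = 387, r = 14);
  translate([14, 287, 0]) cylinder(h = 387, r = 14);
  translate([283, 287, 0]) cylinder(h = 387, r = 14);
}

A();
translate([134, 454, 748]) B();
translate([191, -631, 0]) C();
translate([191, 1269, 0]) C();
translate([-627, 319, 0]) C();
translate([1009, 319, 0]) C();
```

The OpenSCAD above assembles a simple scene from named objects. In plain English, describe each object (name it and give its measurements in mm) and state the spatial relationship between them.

A is a table with a 679×939 mm rectangular top, 31 mm thick, top surface at z = 748 mm, supported by four 52×52 mm square legs, each inset 46 mm from the nearest pair of top edges, running from the floor.

B is a straight ladder. Two 44×31 mm vertical rails, 2397 mm tall, stand 411 mm apart (outside-to-outside) with their front faces coplanar on the −y side. 7 rungs, each 31 mm deep and 21 mm tall, span between the inner faces of the rails, front faces flush with the rails. The lowest rung's underside is at z = 303 mm and rungs are spaced 321 mm apart (underside to underside).

C is a four-legged stool. The seat is 297×301 mm, 33 mm thick, top at z = 420 mm. It stands on four round legs, each 28 mm in diameter, from z = 0 to the seat underside, each leg's axis is inset half a diameter from the nearest pair of seat edges (so the leg's bounding box is flush with the corner).

The ladder is on top of the table, centred. Four stools sit around the table at the −y, +y, −x, +x sides.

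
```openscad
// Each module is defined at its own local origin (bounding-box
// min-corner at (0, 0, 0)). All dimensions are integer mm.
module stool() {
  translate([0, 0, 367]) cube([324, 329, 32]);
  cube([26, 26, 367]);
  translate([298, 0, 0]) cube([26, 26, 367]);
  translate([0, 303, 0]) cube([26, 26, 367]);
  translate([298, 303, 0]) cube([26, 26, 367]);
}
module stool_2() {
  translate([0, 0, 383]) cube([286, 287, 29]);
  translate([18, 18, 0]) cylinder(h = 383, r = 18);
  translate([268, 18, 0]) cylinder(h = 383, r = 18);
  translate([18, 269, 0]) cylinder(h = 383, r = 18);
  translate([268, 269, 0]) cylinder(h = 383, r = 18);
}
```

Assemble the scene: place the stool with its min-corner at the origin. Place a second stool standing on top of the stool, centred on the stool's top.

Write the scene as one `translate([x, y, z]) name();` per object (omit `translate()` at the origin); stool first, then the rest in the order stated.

stool();
translate([19, 21, 399]) stool_2();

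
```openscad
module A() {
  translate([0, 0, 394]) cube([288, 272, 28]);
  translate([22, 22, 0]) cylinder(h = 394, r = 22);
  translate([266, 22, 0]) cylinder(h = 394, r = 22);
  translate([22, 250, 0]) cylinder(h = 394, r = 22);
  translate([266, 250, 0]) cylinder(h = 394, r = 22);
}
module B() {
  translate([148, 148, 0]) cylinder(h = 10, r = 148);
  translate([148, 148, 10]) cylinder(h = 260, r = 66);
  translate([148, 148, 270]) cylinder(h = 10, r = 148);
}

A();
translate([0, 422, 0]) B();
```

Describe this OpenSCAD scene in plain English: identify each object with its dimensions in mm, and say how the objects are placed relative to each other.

A is a simple wooden stool: a rectangular seat 288 mm (x) by 272 mm (y), 28 mm thick, top face at z = 422 mm, on four round legs, each 44 mm in diameter. The legs rest on z = 0, each leg's axis is inset half a diameter from the nearest pair of seat edges (so the leg's bounding box is flush with the corner).

B is a spool: two coaxial disc flanges of radius 148 mm and thickness 10 mm, joined by a core cylinder of radius 66 mm and height 260 mm. The lower flange rests on z = 0 and the three cylinders share a vertical axis.

The spool is on the floor beside the stool on its +y side.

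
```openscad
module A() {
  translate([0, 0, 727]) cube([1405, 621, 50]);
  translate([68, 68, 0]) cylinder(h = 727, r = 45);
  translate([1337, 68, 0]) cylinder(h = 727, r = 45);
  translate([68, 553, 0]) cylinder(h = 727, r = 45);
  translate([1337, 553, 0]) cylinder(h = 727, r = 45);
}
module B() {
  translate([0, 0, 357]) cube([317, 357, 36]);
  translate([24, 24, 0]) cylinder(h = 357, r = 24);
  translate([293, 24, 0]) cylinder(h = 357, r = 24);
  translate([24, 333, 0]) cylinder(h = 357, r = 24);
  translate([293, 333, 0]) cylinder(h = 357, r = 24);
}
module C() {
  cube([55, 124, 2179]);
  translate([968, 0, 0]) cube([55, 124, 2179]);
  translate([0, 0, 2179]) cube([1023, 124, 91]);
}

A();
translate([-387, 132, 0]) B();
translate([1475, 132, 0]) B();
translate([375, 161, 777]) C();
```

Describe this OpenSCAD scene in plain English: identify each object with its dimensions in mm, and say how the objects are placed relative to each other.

A is a rectangular dining table. The top is 1405×621×50 mm with its upper surface at z = 777 mm. It stands on four round legs of 90 mm diameter, each leg's bounding box inset 23 mm from the nearest pair of top edges, running from the floor to the underside of the top.

B is a simple wooden stool: a rectangular seat 317 mm (x) by 357 mm (y), 36 mm thick, top face at z = 393 mm, on four round legs, each 48 mm in diameter. The legs rest on z = 0, each leg's axis is inset half a diameter from the nearest pair of seat edges (so the leg's bounding box is flush with the corner).

C is a rectangular door frame: two vertical jambs of 55×124 mm section, 2179 mm tall, with a clear opening 913 mm wide between their inner faces. A header 91 mm tall and 124 mm deep lies on top of the jambs and spans the full outside width.

Two stools sit around the table at the −x, +x sides. The door frame is on top of the table.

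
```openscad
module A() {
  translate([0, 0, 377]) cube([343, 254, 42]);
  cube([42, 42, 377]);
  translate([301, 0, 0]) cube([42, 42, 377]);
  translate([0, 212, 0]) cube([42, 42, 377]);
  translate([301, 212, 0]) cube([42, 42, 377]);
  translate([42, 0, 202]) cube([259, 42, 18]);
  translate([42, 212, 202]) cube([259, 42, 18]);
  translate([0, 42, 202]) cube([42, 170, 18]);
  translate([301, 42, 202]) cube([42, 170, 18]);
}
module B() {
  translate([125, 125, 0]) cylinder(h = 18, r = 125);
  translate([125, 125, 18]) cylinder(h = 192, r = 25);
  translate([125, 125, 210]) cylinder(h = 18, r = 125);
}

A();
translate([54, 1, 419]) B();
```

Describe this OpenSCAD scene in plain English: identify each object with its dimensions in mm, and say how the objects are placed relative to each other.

A is a simple wooden stool: a rectangular seat 343 mm (x) by 254 mm (y), 42 mm thick, top face at z = 419 mm, on four square legs, each 42×42 mm in cross-section. The legs rest on z = 0, each flush with a corner of the seat. Four stretchers, 42 mm wide and 18 mm tall, connect adjacent legs with their undersides at z = 202 mm, each running between the inner faces of the legs it joins and aligned with the legs' outer faces on the other axis.

B is a spool: two coaxial disc flanges of radius 125 mm and thickness 18 mm, joined by a core cylinder of radius 25 mm and height 192 mm. The lower flange rests on z = 0 and the three cylinders share a vertical axis.

The spool is on top of the stool.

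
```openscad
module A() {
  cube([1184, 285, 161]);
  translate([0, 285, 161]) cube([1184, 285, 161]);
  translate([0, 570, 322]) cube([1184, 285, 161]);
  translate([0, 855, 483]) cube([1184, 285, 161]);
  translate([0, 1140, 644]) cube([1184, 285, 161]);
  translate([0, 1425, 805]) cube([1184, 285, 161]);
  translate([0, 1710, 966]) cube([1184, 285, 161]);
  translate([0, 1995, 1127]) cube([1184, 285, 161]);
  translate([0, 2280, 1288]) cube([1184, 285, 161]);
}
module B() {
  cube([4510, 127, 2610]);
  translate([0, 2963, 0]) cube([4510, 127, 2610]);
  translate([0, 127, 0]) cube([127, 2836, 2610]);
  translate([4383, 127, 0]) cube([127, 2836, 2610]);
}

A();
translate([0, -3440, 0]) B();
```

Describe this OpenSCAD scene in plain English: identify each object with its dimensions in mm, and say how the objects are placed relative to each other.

A is a run of 9 identical solid stair steps. Each tread is 1184×285 mm and each step block is 161 mm high. Step 1 rests on the floor; step k is offset from step 1 by (k−1)×285 mm in y and (k−1)×161 mm in z.

B is a box-shaped house frame (walls only): outside footprint 4510×3090 mm, wall height 2610 mm, wall thickness 127 mm. The two y-facing walls run the full x-width; the two x-facing walls fit between the inner faces of the y-facing walls.

The house frame is on the floor beside the staircase on its −y side.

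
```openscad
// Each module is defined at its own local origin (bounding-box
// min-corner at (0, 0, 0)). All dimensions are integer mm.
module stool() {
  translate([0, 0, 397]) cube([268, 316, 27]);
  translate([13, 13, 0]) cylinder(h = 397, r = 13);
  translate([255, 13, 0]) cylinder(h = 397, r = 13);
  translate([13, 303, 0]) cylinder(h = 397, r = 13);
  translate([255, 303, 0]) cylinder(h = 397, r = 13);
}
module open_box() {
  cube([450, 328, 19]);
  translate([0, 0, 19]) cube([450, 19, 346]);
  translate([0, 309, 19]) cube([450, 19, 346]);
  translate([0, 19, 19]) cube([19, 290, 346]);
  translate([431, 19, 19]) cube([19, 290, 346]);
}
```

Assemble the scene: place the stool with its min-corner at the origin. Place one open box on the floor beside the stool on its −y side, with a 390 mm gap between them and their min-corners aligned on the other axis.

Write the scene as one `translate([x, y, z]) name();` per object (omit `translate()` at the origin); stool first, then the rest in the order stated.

stool();
translate([0, -718, 0]) open_box();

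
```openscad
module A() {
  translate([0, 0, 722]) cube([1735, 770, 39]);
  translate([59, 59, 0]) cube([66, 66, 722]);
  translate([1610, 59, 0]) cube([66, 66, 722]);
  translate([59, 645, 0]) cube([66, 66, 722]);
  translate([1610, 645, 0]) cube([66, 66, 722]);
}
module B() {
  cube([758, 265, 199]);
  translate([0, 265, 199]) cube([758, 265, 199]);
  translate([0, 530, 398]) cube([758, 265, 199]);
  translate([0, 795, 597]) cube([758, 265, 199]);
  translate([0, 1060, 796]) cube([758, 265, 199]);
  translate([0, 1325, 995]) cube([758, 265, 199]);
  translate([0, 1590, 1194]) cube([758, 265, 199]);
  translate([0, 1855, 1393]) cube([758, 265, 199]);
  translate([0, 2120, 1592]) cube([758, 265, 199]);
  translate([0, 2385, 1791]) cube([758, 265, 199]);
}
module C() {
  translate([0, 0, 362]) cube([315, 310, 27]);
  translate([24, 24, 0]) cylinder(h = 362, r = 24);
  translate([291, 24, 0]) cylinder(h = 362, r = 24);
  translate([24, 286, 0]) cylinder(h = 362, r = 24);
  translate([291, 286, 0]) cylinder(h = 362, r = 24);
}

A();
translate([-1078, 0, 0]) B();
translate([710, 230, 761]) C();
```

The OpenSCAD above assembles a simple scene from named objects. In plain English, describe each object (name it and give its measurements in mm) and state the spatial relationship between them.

A is a rectangular dining table. The top is 1735×770×39 mm with its upper surface at z = 761 mm. It stands on four 66×66 mm square legs, each inset 59 mm from the nearest pair of top edges, running from the floor to the underside of the top.

B is a straight staircase of 10 solid steps. Each step is 758 mm wide (x), 265 mm deep (y, the going) and 199 mm tall (the rise). The first step rests on the floor; each subsequent step sits one going further in +y and one rise higher in +z, directly behind and above the previous step with no overlap.

C is a four-legged stool. The seat is 315×310 mm, 27 mm thick, top at z = 389 mm. It stands on four round legs, each 48 mm in diameter, from z = 0 to the seat underside, each leg's axis is inset half a diameter from the nearest pair of seat edges (so the leg's bounding box is flush with the corner).

The staircase is on the floor beside the table on its −x side. The stool is on top of the table, centred.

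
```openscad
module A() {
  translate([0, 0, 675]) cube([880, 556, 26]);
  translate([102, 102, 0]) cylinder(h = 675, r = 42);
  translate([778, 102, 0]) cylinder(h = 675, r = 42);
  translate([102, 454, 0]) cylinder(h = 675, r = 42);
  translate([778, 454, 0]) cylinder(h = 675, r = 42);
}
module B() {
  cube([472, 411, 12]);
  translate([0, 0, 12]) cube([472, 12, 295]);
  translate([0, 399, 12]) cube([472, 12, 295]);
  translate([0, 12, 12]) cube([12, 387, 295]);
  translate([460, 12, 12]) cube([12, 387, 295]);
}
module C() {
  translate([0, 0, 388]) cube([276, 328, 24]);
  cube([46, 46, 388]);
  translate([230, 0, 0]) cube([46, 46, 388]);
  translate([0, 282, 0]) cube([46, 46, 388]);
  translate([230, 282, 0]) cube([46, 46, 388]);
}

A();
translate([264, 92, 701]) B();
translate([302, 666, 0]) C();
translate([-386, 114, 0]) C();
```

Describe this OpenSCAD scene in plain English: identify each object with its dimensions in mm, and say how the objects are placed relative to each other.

A is a table: top 880 mm (x) × 556 mm (y), 26 mm thick, upper face at z = 701 mm, on four round legs of 84 mm diameter, each leg's bounding box inset 60 mm from the nearest pair of top edges, running from z = 0 to the bottom of the top.

B is an open-topped rectangular box: outside dimensions 472×411×307 mm, with a uniform wall and base thickness of 12 mm. The base is a full 472×411 slab on the floor; four walls sit on top of the base. The front and back walls (the −y and +y sides) span the full width; the two side walls fit between them.

C is a simple wooden stool: a rectangular seat 276 mm (x) by 328 mm (y), 24 mm thick, top face at z = 412 mm, on four square legs, each 46×46 mm in cross-section. The legs rest on z = 0, each flush with a corner of the seat.

The open box is on top of the table. Two stools sit around the table at the +y, −x sides.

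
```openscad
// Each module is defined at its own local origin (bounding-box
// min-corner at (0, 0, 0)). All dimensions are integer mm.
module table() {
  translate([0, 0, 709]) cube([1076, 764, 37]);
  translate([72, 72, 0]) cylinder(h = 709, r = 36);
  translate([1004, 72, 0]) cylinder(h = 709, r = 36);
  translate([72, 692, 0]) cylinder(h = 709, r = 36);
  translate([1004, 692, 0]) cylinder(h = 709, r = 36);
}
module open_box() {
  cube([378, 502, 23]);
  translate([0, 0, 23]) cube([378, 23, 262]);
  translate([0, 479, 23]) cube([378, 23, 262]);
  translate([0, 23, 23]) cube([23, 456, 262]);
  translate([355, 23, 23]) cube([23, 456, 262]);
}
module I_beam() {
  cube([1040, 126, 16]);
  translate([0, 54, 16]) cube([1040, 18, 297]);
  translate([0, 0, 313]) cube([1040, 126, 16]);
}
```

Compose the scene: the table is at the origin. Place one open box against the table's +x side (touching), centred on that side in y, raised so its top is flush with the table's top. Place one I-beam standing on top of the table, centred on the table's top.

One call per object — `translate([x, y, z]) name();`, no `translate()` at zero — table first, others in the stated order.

table();
translate([1076, 131, 461]) open_box();
translate([18, 319, 746]) I_beam();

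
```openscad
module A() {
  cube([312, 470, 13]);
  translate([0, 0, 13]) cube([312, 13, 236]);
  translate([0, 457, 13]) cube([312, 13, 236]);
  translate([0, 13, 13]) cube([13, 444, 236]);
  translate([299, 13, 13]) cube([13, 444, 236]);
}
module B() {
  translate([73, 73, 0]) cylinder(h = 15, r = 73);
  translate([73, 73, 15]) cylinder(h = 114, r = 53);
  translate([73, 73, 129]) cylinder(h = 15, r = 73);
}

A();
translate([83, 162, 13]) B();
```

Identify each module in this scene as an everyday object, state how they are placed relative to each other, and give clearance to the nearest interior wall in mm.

Clearances: x = 70, y = 149; minimum 70 mm.

A is an open box. B is a spool. The spool sits inside the open box, centred. The clearance to the nearest interior wall is 70 mm.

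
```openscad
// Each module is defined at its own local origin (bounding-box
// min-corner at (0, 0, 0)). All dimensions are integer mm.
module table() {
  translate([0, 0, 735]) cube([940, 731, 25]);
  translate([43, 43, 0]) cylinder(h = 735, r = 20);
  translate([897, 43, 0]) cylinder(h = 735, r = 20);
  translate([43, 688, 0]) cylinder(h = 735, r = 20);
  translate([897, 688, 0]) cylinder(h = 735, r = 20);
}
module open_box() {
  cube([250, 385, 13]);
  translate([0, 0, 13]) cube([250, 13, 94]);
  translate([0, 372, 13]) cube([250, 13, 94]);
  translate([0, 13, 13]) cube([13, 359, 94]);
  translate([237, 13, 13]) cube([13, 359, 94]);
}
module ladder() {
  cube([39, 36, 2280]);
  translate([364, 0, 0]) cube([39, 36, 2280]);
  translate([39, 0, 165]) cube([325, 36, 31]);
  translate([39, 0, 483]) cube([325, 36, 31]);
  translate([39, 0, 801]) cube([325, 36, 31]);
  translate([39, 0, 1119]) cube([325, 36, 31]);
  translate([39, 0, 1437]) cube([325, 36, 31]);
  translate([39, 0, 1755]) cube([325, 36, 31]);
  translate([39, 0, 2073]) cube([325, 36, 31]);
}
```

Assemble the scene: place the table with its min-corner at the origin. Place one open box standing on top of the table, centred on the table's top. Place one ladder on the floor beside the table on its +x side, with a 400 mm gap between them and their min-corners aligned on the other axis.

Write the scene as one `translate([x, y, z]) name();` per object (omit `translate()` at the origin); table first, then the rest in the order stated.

table();
translate([345, 173, 760]) open_box();
translate([1340, 0, 0]) ladder();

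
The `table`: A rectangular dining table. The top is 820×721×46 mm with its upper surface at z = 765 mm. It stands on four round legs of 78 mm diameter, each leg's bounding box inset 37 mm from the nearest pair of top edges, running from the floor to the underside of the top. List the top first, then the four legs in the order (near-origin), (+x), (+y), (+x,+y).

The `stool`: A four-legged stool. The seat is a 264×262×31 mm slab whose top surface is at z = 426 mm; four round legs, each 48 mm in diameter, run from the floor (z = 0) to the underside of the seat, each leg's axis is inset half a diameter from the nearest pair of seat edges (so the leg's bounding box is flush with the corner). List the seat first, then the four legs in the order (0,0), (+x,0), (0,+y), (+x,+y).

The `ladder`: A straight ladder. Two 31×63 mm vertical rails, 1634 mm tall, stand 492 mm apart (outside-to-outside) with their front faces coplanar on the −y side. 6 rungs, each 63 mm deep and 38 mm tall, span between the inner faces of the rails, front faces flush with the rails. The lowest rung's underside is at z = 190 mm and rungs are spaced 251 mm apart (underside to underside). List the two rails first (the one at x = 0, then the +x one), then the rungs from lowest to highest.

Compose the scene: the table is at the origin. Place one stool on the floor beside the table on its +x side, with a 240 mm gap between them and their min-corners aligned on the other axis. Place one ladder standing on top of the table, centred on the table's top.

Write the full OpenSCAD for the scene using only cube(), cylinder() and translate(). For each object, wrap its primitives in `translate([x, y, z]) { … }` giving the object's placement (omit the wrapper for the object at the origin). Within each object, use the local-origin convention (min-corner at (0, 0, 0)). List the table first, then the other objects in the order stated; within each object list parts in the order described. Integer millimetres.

translate([0, 0, 719]) cube([820, 721, 46]);
translate([76, 76, 0]) cylinder(h = 719, r = 39);
translate([744, 76, 0]) cylinder(h = 719, r = 39);
translate([76, 645, 0]) cylinder(h = 719, r = 39);
translate([744, 645, 0]) cylinder(h = 719, r = 39);
translate([1060, 0, 0]) {
  translate([0, 0, 395]) cube([264, 262, 31]);
  translate([24, 24, 0]) cylinder(h = 395, r = 24);
  translate([240, 24, 0]) cylinder(h = 395, r = 24);
  translate([24, 238, 0]) cylinder(h = 395, r = 24);
  translate([240, 238, 0]) cylinder(h = 395, r = 24);
}
translate([164, 329, 765]) {
  cube([31, 63, 1634]);
  translate([461, 0, 0]) cube([31, 63, 1634]);
  translate([31, 0, 190]) cube([430, 63, 38]);
  translate([31, 0, 441]) cube([430, 63, 38]);
  translate([31, 0, 692]) cube([430, 63, 38]);
  translate([31, 0, 943]) cube([430, 63, 38]);
  translate([31, 0, 1194]) cube([430, 63, 38]);
  translate([31, 0, 1445]) cube([430, 63, 38]);
}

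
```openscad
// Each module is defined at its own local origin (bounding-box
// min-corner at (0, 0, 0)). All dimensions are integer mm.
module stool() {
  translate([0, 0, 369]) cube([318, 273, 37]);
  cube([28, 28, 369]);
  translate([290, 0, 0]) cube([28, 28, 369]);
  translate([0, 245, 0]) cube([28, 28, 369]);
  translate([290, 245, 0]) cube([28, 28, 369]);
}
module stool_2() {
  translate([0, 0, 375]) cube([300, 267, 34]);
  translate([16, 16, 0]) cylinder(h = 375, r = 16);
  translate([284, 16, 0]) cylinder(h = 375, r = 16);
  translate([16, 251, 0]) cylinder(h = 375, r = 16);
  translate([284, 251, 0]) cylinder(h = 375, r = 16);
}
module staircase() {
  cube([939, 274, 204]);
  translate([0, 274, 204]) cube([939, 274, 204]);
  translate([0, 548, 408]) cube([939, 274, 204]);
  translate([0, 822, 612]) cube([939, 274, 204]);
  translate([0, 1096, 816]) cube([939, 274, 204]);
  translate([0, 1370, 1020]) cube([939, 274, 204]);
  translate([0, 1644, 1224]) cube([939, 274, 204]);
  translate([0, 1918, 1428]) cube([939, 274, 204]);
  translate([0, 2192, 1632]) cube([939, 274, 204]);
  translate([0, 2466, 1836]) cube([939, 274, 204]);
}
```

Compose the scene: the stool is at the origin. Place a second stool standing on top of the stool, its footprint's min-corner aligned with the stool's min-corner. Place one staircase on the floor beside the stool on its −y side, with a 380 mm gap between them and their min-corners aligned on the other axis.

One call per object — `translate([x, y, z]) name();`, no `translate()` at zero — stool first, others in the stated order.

stool();
translate([0, 0, 406]) stool_2();
translate([0, -3120, 0]) staircase();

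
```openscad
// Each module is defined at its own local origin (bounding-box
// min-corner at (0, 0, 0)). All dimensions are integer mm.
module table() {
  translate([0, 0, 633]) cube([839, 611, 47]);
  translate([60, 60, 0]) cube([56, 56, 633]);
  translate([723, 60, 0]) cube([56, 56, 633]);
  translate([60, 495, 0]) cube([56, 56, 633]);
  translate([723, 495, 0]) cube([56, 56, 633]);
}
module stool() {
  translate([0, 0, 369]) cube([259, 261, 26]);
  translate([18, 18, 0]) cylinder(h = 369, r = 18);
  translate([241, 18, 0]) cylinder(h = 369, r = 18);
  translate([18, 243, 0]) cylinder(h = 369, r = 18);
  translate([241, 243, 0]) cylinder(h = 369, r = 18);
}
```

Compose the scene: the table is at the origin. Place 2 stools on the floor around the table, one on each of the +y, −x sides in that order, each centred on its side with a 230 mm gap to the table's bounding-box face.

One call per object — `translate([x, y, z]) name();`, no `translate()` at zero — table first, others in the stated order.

table();
translate([290, 841, 0]) stool();
translate([-489, 175, 0]) stool();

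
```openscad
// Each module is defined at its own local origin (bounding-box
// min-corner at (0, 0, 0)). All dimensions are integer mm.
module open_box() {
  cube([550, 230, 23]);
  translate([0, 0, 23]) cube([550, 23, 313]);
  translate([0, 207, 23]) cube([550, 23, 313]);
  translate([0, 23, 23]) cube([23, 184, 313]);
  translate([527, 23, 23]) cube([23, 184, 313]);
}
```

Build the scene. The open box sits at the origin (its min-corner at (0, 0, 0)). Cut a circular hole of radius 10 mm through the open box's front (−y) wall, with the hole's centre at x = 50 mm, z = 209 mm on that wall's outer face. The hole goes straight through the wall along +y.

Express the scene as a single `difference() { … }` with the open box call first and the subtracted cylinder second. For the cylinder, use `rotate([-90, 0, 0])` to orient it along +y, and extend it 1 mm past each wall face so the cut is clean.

difference() {
  open_box();
  translate([50, -1, 209]) rotate([-90, 0, 0]) cylinder(h = 25, r = 10);
}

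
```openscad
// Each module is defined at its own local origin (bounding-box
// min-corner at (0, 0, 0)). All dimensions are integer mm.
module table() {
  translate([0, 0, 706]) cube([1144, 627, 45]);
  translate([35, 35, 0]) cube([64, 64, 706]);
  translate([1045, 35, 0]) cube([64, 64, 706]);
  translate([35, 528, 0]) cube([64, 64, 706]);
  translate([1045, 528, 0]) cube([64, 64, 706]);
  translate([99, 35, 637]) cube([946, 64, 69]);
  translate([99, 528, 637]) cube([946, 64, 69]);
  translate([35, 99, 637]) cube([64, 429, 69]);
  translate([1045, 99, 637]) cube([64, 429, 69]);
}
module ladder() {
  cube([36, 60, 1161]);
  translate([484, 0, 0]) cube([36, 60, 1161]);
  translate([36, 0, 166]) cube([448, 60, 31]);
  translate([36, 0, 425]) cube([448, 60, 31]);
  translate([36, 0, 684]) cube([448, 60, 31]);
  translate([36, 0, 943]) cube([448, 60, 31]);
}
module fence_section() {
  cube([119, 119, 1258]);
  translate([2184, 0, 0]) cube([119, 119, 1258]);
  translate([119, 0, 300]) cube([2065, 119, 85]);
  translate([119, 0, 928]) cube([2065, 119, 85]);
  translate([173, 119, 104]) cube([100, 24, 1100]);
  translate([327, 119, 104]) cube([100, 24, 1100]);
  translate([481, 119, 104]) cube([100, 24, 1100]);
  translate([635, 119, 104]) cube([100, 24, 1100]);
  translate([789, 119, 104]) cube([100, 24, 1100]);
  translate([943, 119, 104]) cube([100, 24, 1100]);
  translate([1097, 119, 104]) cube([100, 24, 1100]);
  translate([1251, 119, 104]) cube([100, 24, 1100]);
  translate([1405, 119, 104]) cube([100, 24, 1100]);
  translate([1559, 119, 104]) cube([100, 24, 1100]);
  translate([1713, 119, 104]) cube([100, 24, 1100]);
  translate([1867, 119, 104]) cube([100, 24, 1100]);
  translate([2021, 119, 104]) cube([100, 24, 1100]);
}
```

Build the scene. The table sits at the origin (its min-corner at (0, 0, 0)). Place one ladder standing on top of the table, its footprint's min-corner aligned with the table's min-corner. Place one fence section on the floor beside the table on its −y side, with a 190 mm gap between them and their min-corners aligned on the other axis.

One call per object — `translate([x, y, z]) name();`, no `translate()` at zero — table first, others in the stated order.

table();
translate([0, 0, 751]) ladder();
translate([0, -333, 0]) fence_section();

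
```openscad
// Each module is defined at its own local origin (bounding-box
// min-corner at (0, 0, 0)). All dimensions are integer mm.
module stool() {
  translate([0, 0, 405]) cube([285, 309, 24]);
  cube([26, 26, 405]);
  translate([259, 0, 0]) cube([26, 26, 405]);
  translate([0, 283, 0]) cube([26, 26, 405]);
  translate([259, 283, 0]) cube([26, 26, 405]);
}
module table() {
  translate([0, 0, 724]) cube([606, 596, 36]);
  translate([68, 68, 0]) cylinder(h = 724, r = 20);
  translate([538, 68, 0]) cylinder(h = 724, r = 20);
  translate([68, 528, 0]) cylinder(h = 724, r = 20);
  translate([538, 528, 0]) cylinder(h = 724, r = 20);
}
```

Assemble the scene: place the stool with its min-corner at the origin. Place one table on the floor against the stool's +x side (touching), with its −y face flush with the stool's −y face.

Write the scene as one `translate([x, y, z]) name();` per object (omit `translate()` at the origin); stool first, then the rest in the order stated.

stool();
translate([285, 0, 0]) table();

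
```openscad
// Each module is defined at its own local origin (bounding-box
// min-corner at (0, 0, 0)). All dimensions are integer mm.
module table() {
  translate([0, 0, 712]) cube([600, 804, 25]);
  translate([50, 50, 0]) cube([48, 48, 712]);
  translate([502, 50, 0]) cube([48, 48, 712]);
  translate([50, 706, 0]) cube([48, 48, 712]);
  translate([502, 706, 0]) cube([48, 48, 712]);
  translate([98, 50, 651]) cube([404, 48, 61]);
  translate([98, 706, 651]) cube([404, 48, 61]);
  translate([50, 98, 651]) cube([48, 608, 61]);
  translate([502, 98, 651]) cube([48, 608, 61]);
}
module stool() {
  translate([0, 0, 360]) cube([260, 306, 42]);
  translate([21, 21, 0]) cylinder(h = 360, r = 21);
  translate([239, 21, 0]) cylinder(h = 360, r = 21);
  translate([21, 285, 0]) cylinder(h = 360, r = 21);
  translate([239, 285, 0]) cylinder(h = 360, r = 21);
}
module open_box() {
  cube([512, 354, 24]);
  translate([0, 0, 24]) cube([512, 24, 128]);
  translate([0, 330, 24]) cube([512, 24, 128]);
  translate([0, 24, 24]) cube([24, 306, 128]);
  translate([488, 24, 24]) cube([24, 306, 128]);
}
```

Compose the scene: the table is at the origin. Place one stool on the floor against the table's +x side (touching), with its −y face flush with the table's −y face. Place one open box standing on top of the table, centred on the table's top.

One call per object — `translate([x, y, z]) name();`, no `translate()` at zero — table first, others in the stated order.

table();
translate([600, 0, 0]) stool();
translate([44, 225, 737]) open_box();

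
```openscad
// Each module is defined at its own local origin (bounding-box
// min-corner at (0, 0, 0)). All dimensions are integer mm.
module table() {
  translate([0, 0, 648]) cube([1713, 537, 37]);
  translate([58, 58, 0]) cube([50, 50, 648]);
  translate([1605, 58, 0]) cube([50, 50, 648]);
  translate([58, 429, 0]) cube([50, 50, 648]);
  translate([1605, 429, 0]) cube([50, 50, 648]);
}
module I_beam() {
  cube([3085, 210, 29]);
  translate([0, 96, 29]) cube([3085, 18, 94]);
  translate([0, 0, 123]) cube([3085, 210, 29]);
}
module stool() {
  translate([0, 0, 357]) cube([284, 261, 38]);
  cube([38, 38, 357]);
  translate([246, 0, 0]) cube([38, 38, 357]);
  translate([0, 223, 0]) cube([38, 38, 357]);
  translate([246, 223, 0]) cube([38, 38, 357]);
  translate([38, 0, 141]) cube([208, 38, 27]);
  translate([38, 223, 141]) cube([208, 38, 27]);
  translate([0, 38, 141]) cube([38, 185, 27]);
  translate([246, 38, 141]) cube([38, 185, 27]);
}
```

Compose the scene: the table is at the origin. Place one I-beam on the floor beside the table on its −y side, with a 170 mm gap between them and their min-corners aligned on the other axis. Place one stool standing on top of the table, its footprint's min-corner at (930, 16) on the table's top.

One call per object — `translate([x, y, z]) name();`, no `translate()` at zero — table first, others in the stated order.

table();
translate([0, -380, 0]) I_beam();
translate([930, 16, 685]) stool();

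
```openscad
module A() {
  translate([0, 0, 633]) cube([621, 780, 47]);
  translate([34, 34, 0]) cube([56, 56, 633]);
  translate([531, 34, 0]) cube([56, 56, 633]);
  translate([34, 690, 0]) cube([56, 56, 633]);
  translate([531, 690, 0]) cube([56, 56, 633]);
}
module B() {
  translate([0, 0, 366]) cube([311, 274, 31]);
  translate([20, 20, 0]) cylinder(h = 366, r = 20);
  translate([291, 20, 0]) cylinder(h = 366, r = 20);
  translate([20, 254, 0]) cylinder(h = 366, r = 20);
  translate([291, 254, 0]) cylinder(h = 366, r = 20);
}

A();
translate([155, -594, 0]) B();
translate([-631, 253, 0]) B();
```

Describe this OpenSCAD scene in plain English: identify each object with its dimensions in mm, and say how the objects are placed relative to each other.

A is a table: top 621 mm (x) × 780 mm (y), 47 mm thick, upper face at z = 680 mm, on four 56×56 mm square legs, each inset 34 mm from the nearest pair of top edges, running from z = 0 to the bottom of the top.

B is a four-legged stool. The seat is a 311×274×31 mm slab whose top surface is at z = 397 mm; four round legs, each 40 mm in diameter, run from the floor (z = 0) to the underside of the seat, each leg's axis is inset half a diameter from the nearest pair of seat edges (so the leg's bounding box is flush with the corner).

Two stools sit around the table at the −y, −x sides.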